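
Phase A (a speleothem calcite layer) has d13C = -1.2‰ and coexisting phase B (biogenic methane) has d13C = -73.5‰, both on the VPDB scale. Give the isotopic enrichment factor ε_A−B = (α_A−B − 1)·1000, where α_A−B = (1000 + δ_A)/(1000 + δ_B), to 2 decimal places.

α_A−B = (1000 + -1.2) / (1000 + -73.5) = 998.8 / 926.5 = 1.078036
ε_A−B = (1.078036 − 1) × 1000 = 78.036‰
(The approximation ε ≈ δ_A − δ_B would give 72.3‰.)

78.04‰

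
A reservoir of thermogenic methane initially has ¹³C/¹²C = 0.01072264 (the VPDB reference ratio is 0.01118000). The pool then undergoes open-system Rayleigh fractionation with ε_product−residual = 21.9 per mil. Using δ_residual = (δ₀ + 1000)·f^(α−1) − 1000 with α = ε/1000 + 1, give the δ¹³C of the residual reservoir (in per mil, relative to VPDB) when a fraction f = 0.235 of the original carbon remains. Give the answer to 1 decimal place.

δ₀ = (0.01072264/0.01118000 − 1)×1000 = (0.959091 − 1)×1000 = -40.909 per mil
α − 1 = ε/1000 = 0.0219
f^(α−1) = 0.235^(0.0219) = 0.968783
δ_res = (-40.909 + 1000) × 0.968783 − 1000 = 929.151 − 1000 = -70.85 per mil

-70.8 per mil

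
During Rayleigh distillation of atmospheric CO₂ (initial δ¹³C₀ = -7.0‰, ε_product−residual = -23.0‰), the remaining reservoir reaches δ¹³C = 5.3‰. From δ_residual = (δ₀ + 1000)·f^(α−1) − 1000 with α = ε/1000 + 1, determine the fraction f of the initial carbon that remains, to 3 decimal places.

α − 1 = ε/1000 = -0.0230
(δ_res + 1000)/(δ₀ + 1000) = (5.3 + 1000)/(-7.0 + 1000) = 1005.3/993.0 = 1.012387
f = 1.012387^(1/-0.0230) = exp(ln(1.012387)/-0.0230) = exp(0.01231/-0.0230)
f = exp(-0.5352) = 0.5855

0.586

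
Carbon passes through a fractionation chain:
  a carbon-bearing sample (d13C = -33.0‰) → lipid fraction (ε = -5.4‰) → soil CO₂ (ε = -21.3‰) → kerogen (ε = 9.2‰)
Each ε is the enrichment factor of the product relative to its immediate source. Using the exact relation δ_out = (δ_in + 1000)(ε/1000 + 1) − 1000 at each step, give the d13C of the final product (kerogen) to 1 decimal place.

-50.0‰

step 1: δ = (-33.00 + 1000)·(-5.4/1000 + 1) − 1000 = -38.22‰
step 2: δ = (-38.22 + 1000)·(-21.3/1000 + 1) − 1000 = -58.71‰
step 3: δ = (-58.71 + 1000)·(9.2/1000 + 1) − 1000 = -50.05‰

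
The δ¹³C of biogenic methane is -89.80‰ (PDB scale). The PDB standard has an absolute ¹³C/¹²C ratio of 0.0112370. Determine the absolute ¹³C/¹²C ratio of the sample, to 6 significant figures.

0.0102279

R_sample = R_standard × (δ¹³C/1000 + 1)
R_sample = 0.0112370 × (-89.80/1000 + 1) = 0.0112370 × 0.910200
R_sample = 0.0102279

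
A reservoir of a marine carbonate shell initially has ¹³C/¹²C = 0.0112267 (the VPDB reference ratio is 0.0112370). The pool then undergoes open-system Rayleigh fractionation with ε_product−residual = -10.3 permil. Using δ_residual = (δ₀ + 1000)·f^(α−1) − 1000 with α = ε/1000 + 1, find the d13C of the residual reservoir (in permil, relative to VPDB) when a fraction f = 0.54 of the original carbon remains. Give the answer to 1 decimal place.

5.4 permil

δ₀ = (0.0112267/0.0112370 − 1)×1000 = (0.999083 − 1)×1000 = -0.917 permil
α − 1 = ε/1000 = -0.0103
f^(α−1) = 0.54^(-0.0103) = 1.006367
δ_res = (-0.917 + 1000) × 1.006367 − 1000 = 1005.444 − 1000 = 5.44 permil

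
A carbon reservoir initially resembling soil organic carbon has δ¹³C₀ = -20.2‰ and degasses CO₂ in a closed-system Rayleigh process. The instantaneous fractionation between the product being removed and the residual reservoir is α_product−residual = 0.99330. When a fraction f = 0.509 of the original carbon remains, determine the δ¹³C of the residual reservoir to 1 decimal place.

Rayleigh residual: δ_res = (δ₀ + 1000)·f^(α−1) − 1000
α − 1 = -0.00670
f^(α−1) = 0.509^(-0.00670) = 1.004535
δ_res = (-20.2 + 1000) × 1.004535 − 1000 = 984.243 − 1000 = -15.76‰

-15.8‰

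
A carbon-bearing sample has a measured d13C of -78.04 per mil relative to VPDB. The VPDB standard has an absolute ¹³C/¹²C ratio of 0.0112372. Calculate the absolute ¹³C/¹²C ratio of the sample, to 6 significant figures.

0.0103602

R_sample = R_standard × (d13C/1000 + 1)
R_sample = 0.0112372 × (-78.04/1000 + 1) = 0.0112372 × 0.921960
R_sample = 0.0103602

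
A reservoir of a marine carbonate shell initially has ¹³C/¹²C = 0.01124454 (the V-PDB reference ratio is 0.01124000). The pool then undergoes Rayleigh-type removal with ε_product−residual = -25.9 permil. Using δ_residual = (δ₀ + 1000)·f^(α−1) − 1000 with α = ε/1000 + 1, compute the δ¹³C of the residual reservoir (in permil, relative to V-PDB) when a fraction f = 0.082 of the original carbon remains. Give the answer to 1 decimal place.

δ₀ = (0.01124454/0.01124000 − 1)×1000 = (1.000404 − 1)×1000 = 0.404 permil
α − 1 = ε/1000 = -0.0259
f^(α−1) = 0.082^(-0.0259) = 1.066921
δ_res = (0.404 + 1000) × 1.066921 − 1000 = 1067.352 − 1000 = 67.35 permil

67.4 permil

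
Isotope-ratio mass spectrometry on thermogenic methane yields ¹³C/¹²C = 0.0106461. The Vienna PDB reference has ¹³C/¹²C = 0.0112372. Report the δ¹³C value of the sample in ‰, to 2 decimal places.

δ¹³C = (R_sample / R_standard − 1) × 1000
R_sample / R_standard = 0.0106461 / 0.0112372 = 0.947398
δ¹³C = (0.947398 − 1) × 1000 = -52.602‰

-52.60‰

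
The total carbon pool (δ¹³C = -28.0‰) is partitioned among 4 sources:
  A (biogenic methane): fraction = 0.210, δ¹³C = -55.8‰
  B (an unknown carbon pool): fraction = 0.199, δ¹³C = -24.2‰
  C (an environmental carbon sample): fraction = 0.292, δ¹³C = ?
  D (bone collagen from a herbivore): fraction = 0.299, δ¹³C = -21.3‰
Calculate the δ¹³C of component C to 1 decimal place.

Isotope mass balance: δ_bulk = Σ fᵢ·δᵢ.
-28.0 = 0.210×(-55.8) + 0.199×(-24.2) + 0.292×δ_C + 0.299×(-21.3)
0.292·δ_C = -28.0 − (-22.902) = -5.098
δ_C = -5.098 / 0.292 = -17.46‰

-17.5‰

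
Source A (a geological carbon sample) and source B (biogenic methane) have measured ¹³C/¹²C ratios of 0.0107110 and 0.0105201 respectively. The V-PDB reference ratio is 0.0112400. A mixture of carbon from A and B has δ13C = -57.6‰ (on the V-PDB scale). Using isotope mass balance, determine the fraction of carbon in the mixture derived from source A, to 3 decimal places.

0.380

δ_A = (0.0107110/0.0112400 − 1)×1000 = (0.952936 − 1)×1000 = -47.064‰
δ_B = (0.0105201/0.0112400 − 1)×1000 = (0.935952 − 1)×1000 = -64.048‰
f_A = (δ_mix − δ_B)/(δ_A − δ_B) = (-57.6 − (-64.048))/(-47.064 − (-64.048))
f_A = 6.448 / 16.984 = 0.3797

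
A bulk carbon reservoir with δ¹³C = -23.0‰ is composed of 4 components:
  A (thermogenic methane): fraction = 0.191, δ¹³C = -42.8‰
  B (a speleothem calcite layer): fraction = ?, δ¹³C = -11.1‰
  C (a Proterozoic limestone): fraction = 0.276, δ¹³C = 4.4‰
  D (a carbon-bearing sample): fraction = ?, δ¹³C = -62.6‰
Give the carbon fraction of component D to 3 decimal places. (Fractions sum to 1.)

0.197

Let f_D and f_B be the unknown fractions; fractions sum to 1 so f_D + f_B = 0.533.
Mass balance: Σ fᵢ·δᵢ = δ_bulk ⇒ f_D·(-62.6) + f_B·(-11.1) = -23.0 − (-6.960) = -16.040
Substitute f_B = 0.533 − f_D:
f_D·(-62.6 − -11.1) = -16.040 − 0.533×(-11.1) = -10.123
f_D = -10.123 / -51.5 = 0.1966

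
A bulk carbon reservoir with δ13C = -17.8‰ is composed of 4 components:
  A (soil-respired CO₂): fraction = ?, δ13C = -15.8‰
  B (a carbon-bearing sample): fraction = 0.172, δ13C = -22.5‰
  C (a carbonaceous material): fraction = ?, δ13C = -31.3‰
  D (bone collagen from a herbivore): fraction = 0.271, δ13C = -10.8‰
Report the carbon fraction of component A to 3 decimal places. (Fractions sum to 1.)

0.415

Let f_A and f_C be the unknown fractions; fractions sum to 1 so f_A + f_C = 0.557.
Mass balance: Σ fᵢ·δᵢ = δ_bulk ⇒ f_A·(-15.8) + f_C·(-31.3) = -17.8 − (-6.797) = -11.003
Substitute f_C = 0.557 − f_A:
f_A·(-15.8 − -31.3) = -11.003 − 0.557×(-31.3) = 6.431
f_A = 6.431 / 15.5 = 0.4149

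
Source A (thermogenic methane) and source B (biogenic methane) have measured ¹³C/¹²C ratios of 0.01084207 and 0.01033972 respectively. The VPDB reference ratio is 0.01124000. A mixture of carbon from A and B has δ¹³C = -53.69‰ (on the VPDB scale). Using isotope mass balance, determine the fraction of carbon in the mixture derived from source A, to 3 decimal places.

δ_A = (0.01084207/0.01124000 − 1)×1000 = (0.964597 − 1)×1000 = -35.403‰
δ_B = (0.01033972/0.01124000 − 1)×1000 = (0.919904 − 1)×1000 = -80.096‰
f_A = (δ_mix − δ_B)/(δ_A − δ_B) = (-53.69 − (-80.096))/(-35.403 − (-80.096))
f_A = 26.406 / 44.693 = 0.5908

0.591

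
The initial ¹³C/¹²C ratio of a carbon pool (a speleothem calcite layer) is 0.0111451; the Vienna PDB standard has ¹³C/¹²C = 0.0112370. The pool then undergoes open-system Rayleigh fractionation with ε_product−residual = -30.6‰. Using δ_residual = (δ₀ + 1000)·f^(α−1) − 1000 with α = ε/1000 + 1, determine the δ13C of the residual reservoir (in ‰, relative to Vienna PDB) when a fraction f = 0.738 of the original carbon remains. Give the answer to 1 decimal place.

δ₀ = (0.0111451/0.0112370 − 1)×1000 = (0.991822 − 1)×1000 = -8.178‰
α − 1 = ε/1000 = -0.0306
f^(α−1) = 0.738^(-0.0306) = 1.009340
δ_res = (-8.178 + 1000) × 1.009340 − 1000 = 1001.085 − 1000 = 1.09‰

1.1‰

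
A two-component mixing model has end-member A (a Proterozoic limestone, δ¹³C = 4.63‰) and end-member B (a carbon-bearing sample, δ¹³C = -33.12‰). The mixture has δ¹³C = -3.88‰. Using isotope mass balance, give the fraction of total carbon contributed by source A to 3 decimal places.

0.775

δ_mix = f_A·δ_A + (1 − f_A)·δ_B  ⇒  f_A = (δ_mix − δ_B)/(δ_A − δ_B)
f_A = (-3.88 − (-33.12)) / (4.63 − (-33.12))
f_A = 29.24 / 37.75 = 0.7746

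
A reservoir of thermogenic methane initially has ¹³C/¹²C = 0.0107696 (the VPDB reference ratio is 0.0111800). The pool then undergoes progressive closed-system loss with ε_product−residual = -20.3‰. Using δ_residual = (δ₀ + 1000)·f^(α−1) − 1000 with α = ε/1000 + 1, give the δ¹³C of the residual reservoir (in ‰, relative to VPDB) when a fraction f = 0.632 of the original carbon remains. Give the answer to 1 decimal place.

-27.7‰

δ₀ = (0.0107696/0.0111800 − 1)×1000 = (0.963292 − 1)×1000 = -36.708‰
α − 1 = ε/1000 = -0.0203
f^(α−1) = 0.632^(-0.0203) = 1.009358
δ_res = (-36.708 + 1000) × 1.009358 − 1000 = 972.307 − 1000 = -27.69‰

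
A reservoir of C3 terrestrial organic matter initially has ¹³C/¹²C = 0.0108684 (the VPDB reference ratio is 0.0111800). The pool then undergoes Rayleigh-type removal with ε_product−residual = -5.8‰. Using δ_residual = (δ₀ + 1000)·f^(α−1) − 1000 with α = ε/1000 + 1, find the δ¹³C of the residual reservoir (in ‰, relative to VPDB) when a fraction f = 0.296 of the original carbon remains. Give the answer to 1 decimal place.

-21.0‰

δ₀ = (0.0108684/0.0111800 − 1)×1000 = (0.972129 − 1)×1000 = -27.871‰
α − 1 = ε/1000 = -0.0058
f^(α−1) = 0.296^(-0.0058) = 1.007086
δ_res = (-27.871 + 1000) × 1.007086 − 1000 = 979.017 − 1000 = -20.98‰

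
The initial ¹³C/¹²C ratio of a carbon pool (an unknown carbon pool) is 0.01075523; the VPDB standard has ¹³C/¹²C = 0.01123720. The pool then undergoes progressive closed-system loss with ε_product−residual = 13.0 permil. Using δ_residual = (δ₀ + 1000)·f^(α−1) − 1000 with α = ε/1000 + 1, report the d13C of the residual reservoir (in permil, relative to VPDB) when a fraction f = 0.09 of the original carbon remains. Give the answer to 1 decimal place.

-72.4 permil

δ₀ = (0.01075523/0.01123720 − 1)×1000 = (0.957109 − 1)×1000 = -42.891 permil
α − 1 = ε/1000 = 0.0130
f^(α−1) = 0.09^(0.0130) = 0.969182
δ_res = (-42.891 + 1000) × 0.969182 − 1000 = 927.613 − 1000 = -72.39 permil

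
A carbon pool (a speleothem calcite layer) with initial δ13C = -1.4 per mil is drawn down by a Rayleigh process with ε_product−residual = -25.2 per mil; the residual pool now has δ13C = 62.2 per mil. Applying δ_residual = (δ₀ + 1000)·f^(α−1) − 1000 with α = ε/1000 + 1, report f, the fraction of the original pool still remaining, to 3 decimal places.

α − 1 = ε/1000 = -0.0252
(δ_res + 1000)/(δ₀ + 1000) = (62.2 + 1000)/(-1.4 + 1000) = 1062.2/998.6 = 1.063689
f = 1.063689^(1/-0.0252) = exp(ln(1.063689)/-0.0252) = exp(0.06174/-0.0252)
f = exp(-2.4501) = 0.0863

0.086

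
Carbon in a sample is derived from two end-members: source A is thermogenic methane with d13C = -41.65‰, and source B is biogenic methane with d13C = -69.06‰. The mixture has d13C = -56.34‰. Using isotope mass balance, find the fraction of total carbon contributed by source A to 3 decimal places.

0.464

δ_mix = f_A·δ_A + (1 − f_A)·δ_B  ⇒  f_A = (δ_mix − δ_B)/(δ_A − δ_B)
f_A = (-56.34 − (-69.06)) / (-41.65 − (-69.06))
f_A = 12.72 / 27.41 = 0.4641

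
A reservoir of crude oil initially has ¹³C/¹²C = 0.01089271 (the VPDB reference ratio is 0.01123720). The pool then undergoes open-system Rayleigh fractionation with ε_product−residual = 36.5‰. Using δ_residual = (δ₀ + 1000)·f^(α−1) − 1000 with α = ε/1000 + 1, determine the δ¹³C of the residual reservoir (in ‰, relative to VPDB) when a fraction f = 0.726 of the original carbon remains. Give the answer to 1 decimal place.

-41.9‰

δ₀ = (0.01089271/0.01123720 − 1)×1000 = (0.969344 − 1)×1000 = -30.656‰
α − 1 = ε/1000 = 0.0365
f^(α−1) = 0.726^(0.0365) = 0.988381
δ_res = (-30.656 + 1000) × 0.988381 − 1000 = 958.081 − 1000 = -41.92‰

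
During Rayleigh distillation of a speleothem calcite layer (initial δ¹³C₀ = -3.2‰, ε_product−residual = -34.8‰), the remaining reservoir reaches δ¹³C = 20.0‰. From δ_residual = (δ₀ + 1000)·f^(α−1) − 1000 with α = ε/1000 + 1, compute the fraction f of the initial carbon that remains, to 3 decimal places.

α − 1 = ε/1000 = -0.0348
(δ_res + 1000)/(δ₀ + 1000) = (20.0 + 1000)/(-3.2 + 1000) = 1020.0/996.8 = 1.023274
f = 1.023274^(1/-0.0348) = exp(ln(1.023274)/-0.0348) = exp(0.02301/-0.0348)
f = exp(-0.6611) = 0.5163

0.516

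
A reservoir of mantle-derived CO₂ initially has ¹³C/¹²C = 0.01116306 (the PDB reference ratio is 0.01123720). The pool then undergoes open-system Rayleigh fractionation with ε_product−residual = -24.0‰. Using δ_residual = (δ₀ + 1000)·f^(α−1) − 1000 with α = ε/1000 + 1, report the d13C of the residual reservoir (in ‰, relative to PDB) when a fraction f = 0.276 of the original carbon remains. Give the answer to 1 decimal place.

δ₀ = (0.01116306/0.01123720 − 1)×1000 = (0.993402 − 1)×1000 = -6.598‰
α − 1 = ε/1000 = -0.0240
f^(α−1) = 0.276^(-0.0240) = 1.031379
δ_res = (-6.598 + 1000) × 1.031379 − 1000 = 1024.574 − 1000 = 24.57‰

24.6‰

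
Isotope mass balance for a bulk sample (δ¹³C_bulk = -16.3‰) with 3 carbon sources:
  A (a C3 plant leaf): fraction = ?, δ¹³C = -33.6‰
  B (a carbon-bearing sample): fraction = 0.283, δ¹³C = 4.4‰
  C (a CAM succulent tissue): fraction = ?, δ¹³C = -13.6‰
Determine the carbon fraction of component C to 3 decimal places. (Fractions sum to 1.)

0.327

Let f_C and f_A be the unknown fractions; fractions sum to 1 so f_C + f_A = 0.717.
Mass balance: Σ fᵢ·δᵢ = δ_bulk ⇒ f_C·(-13.6) + f_A·(-33.6) = -16.3 − (1.245) = -17.545
Substitute f_A = 0.717 − f_C:
f_C·(-13.6 − -33.6) = -17.545 − 0.717×(-33.6) = 6.546
f_C = 6.546 / 20.0 = 0.3273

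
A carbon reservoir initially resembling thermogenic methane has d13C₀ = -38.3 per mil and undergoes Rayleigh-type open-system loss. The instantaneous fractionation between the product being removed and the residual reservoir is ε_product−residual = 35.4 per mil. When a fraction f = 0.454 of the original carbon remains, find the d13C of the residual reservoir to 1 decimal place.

Rayleigh residual: δ_res = (δ₀ + 1000)·f^(α−1) − 1000
α = ε/1000 + 1 = 1.03540, so α − 1 = 0.03540
f^(α−1) = 0.454^(0.03540) = 0.972433
δ_res = (-38.3 + 1000) × 0.972433 − 1000 = 935.189 − 1000 = -64.81 per mil

-64.8 per mil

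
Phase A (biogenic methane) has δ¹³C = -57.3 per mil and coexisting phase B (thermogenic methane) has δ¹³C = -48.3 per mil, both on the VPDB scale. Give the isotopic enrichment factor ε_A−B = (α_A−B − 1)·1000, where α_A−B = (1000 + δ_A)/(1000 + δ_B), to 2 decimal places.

-9.46 per mil

α_A−B = (1000 + -57.3) / (1000 + -48.3) = 942.7 / 951.7 = 0.990543
ε_A−B = (0.990543 − 1) × 1000 = -9.457 per mil
(The approximation ε ≈ δ_A − δ_B would give -9.0 per mil.)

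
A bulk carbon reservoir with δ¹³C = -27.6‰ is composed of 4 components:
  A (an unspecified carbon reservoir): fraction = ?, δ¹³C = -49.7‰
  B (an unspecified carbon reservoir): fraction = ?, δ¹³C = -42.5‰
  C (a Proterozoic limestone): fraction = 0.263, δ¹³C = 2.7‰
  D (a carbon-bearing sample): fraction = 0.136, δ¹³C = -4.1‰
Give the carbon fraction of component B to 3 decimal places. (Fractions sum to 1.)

0.294

Let f_B and f_A be the unknown fractions; fractions sum to 1 so f_B + f_A = 0.601.
Mass balance: Σ fᵢ·δᵢ = δ_bulk ⇒ f_B·(-42.5) + f_A·(-49.7) = -27.6 − (0.153) = -27.753
Substitute f_A = 0.601 − f_B:
f_B·(-42.5 − -49.7) = -27.753 − 0.601×(-49.7) = 2.117
f_B = 2.117 / 7.2 = 0.2941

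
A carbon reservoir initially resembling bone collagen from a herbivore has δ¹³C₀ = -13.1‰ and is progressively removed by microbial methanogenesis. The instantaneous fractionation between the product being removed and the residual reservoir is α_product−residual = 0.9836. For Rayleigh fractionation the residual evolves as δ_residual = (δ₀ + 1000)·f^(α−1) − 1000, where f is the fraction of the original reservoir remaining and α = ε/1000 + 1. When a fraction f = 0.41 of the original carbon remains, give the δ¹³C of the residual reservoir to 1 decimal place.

1.4‰

Rayleigh residual: δ_res = (δ₀ + 1000)·f^(α−1) − 1000
α − 1 = -0.01640
f^(α−1) = 0.41^(-0.01640) = 1.014730
δ_res = (-13.1 + 1000) × 1.014730 − 1000 = 1001.437 − 1000 = 1.44‰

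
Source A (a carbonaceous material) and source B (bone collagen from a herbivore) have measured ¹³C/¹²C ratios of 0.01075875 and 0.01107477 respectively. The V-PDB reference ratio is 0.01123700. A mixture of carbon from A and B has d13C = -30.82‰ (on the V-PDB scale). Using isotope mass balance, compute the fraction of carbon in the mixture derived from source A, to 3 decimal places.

δ_A = (0.01075875/0.01123700 − 1)×1000 = (0.957440 − 1)×1000 = -42.560‰
δ_B = (0.01107477/0.01123700 − 1)×1000 = (0.985563 − 1)×1000 = -14.437‰
f_A = (δ_mix − δ_B)/(δ_A − δ_B) = (-30.82 − (-14.437))/(-42.560 − (-14.437))
f_A = -16.383 / -28.123 = 0.5825

0.583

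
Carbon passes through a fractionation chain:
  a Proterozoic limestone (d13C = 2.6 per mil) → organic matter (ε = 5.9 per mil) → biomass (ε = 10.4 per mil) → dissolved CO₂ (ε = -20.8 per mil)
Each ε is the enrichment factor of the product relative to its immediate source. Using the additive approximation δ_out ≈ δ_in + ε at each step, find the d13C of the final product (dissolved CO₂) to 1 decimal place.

step 1: δ ≈ 2.6 + (5.9) = 8.5 per mil
step 2: δ ≈ 8.5 + (10.4) = 18.9 per mil
step 3: δ ≈ 18.9 + (-20.8) = -1.9 per mil

-1.9 per mil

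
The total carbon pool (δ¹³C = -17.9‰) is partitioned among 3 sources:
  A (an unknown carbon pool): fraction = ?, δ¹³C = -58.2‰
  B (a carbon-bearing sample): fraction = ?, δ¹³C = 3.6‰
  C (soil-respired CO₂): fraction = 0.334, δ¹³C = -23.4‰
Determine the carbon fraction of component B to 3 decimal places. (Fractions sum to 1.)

0.464

Let f_B and f_A be the unknown fractions; fractions sum to 1 so f_B + f_A = 0.666.
Mass balance: Σ fᵢ·δᵢ = δ_bulk ⇒ f_B·(3.6) + f_A·(-58.2) = -17.9 − (-7.816) = -10.084
Substitute f_A = 0.666 − f_B:
f_B·(3.6 − -58.2) = -10.084 − 0.666×(-58.2) = 28.677
f_B = 28.677 / 61.8 = 0.4640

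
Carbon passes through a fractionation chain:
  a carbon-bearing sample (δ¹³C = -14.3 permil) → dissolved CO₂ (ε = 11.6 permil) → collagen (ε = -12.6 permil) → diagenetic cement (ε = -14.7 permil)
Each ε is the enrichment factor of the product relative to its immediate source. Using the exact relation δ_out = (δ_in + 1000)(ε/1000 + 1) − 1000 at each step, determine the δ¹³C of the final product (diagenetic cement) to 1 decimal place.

step 1: δ = (-14.30 + 1000)·(11.6/1000 + 1) − 1000 = -2.87 permil
step 2: δ = (-2.87 + 1000)·(-12.6/1000 + 1) − 1000 = -15.43 permil
step 3: δ = (-15.43 + 1000)·(-14.7/1000 + 1) − 1000 = -29.90 permil

-29.9 permil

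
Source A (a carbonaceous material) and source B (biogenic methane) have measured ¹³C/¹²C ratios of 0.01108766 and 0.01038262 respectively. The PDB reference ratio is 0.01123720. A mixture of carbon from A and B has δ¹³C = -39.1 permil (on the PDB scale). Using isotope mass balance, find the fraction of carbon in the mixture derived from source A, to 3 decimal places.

0.589

δ_A = (0.01108766/0.01123720 − 1)×1000 = (0.986692 − 1)×1000 = -13.308 permil
δ_B = (0.01038262/0.01123720 − 1)×1000 = (0.923951 − 1)×1000 = -76.049 permil
f_A = (δ_mix − δ_B)/(δ_A − δ_B) = (-39.1 − (-76.049))/(-13.308 − (-76.049))
f_A = 36.949 / 62.742 = 0.5889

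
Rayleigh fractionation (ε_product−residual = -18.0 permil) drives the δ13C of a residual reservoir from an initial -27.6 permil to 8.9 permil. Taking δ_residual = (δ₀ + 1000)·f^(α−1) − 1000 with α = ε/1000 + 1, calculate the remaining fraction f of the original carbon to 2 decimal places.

0.13

α − 1 = ε/1000 = -0.0180
(δ_res + 1000)/(δ₀ + 1000) = (8.9 + 1000)/(-27.6 + 1000) = 1008.9/972.4 = 1.037536
f = 1.037536^(1/-0.0180) = exp(ln(1.037536)/-0.0180) = exp(0.03685/-0.0180)
f = exp(-2.0471) = 0.1291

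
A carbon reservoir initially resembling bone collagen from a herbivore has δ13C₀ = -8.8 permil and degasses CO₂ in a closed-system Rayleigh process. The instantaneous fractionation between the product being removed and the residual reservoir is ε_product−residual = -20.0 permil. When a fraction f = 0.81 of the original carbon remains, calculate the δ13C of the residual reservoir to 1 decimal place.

-4.6 permil

Rayleigh residual: δ_res = (δ₀ + 1000)·f^(α−1) − 1000
α = ε/1000 + 1 = 0.98000, so α − 1 = -0.02000
f^(α−1) = 0.81^(-0.02000) = 1.004223
δ_res = (-8.8 + 1000) × 1.004223 − 1000 = 995.386 − 1000 = -4.61 permil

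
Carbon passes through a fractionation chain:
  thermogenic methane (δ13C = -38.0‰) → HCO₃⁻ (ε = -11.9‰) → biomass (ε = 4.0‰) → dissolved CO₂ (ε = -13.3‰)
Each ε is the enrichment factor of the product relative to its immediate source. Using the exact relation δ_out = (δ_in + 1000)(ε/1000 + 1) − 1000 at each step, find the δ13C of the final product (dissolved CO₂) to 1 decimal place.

step 1: δ = (-38.00 + 1000)·(-11.9/1000 + 1) − 1000 = -49.45‰
step 2: δ = (-49.45 + 1000)·(4.0/1000 + 1) − 1000 = -45.65‰
step 3: δ = (-45.65 + 1000)·(-13.3/1000 + 1) − 1000 = -58.34‰

-58.3‰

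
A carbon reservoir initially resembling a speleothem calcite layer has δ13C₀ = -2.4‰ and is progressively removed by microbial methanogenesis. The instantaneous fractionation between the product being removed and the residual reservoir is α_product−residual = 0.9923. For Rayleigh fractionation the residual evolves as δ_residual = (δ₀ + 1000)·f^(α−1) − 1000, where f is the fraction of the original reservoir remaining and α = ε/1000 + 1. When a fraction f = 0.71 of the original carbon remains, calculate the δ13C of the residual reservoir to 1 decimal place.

Rayleigh residual: δ_res = (δ₀ + 1000)·f^(α−1) − 1000
α − 1 = -0.00770
f^(α−1) = 0.71^(-0.00770) = 1.002641
δ_res = (-2.4 + 1000) × 1.002641 − 1000 = 1000.234 − 1000 = 0.23‰

0.2‰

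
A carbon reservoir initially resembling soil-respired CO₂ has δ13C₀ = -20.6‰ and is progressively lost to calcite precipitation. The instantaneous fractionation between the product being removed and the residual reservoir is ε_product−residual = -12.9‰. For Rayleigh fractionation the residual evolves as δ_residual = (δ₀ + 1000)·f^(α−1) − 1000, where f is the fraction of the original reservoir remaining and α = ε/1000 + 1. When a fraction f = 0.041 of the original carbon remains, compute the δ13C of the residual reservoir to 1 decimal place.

Rayleigh residual: δ_res = (δ₀ + 1000)·f^(α−1) − 1000
α = ε/1000 + 1 = 0.98710, so α − 1 = -0.01290
f^(α−1) = 0.041^(-0.01290) = 1.042066
δ_res = (-20.6 + 1000) × 1.042066 − 1000 = 1020.599 − 1000 = 20.60‰

20.6‰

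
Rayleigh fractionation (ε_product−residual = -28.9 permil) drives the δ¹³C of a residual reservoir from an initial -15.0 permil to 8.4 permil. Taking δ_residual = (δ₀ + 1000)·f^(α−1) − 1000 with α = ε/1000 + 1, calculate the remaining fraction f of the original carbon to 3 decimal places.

0.444

α − 1 = ε/1000 = -0.0289
(δ_res + 1000)/(δ₀ + 1000) = (8.4 + 1000)/(-15.0 + 1000) = 1008.4/985.0 = 1.023756
f = 1.023756^(1/-0.0289) = exp(ln(1.023756)/-0.0289) = exp(0.02348/-0.0289)
f = exp(-0.8124) = 0.4438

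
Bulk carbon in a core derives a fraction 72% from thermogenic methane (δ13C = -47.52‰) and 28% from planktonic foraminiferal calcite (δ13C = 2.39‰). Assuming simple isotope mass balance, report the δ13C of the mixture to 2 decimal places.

δ_mix = f_A·δ_A + f_B·δ_B
δ_mix = 0.72 × (-47.52) + 0.28 × (2.39)
δ_mix = -34.214 + 0.669 = -33.545‰

-33.55‰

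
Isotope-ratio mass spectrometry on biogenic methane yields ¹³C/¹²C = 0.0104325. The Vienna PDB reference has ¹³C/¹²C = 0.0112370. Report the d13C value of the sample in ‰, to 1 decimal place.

-71.6‰

d13C = (R_sample / R_standard − 1) × 1000
R_sample / R_standard = 0.0104325 / 0.0112370 = 0.928406
d13C = (0.928406 − 1) × 1000 = -71.59‰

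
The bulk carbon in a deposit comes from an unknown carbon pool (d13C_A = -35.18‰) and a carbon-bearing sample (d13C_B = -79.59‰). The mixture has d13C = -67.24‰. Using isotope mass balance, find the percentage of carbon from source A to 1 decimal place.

27.8%

δ_mix = f_A·δ_A + (1 − f_A)·δ_B  ⇒  f_A = (δ_mix − δ_B)/(δ_A − δ_B)
f_A = (-67.24 − (-79.59)) / (-35.18 − (-79.59))
f_A = 12.35 / 44.41 = 0.2781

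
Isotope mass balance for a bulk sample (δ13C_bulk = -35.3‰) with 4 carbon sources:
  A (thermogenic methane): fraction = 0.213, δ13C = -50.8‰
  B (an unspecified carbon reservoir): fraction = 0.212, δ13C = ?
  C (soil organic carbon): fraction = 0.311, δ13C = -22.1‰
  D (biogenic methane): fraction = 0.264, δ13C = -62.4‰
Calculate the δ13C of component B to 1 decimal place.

-5.3‰

Isotope mass balance: δ_bulk = Σ fᵢ·δᵢ.
-35.3 = 0.213×(-50.8) + 0.212×δ_B + 0.311×(-22.1) + 0.264×(-62.4)
0.212·δ_B = -35.3 − (-34.167) = -1.133
δ_B = -1.133 / 0.212 = -5.34‰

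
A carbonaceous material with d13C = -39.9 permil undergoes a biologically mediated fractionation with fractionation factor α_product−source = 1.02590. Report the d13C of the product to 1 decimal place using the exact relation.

δ_product = (δ_source + 1000)·α − 1000
δ_product = (-39.9 + 1000) × 1.02590 − 1000
δ_product = 984.967 − 1000 = -15.03 permil

-15.0 permil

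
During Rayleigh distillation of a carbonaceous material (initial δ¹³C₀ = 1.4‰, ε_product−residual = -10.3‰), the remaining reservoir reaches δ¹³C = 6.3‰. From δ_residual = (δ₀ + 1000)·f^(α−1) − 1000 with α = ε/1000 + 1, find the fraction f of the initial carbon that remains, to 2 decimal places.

0.62

α − 1 = ε/1000 = -0.0103
(δ_res + 1000)/(δ₀ + 1000) = (6.3 + 1000)/(1.4 + 1000) = 1006.3/1001.4 = 1.004893
f = 1.004893^(1/-0.0103) = exp(ln(1.004893)/-0.0103) = exp(0.00488/-0.0103)
f = exp(-0.4739) = 0.6226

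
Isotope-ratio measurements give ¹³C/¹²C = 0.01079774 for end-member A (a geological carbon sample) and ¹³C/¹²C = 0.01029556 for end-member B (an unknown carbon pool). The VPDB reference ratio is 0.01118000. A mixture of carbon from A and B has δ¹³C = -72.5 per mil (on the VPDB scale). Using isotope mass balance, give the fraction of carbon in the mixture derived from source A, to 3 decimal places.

0.147

δ_A = (0.01079774/0.01118000 − 1)×1000 = (0.965809 − 1)×1000 = -34.191 per mil
δ_B = (0.01029556/0.01118000 − 1)×1000 = (0.920891 − 1)×1000 = -79.109 per mil
f_A = (δ_mix − δ_B)/(δ_A − δ_B) = (-72.5 − (-79.109))/(-34.191 − (-79.109))
f_A = 6.609 / 44.918 = 0.1471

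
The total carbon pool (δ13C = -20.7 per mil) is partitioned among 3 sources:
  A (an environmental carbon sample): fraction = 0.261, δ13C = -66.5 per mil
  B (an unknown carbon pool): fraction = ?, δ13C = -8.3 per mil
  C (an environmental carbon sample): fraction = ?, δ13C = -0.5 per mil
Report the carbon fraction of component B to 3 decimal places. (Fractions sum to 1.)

Let f_B and f_C be the unknown fractions; fractions sum to 1 so f_B + f_C = 0.739.
Mass balance: Σ fᵢ·δᵢ = δ_bulk ⇒ f_B·(-8.3) + f_C·(-0.5) = -20.7 − (-17.357) = -3.343
Substitute f_C = 0.739 − f_B:
f_B·(-8.3 − -0.5) = -3.343 − 0.739×(-0.5) = -2.974
f_B = -2.974 / -7.8 = 0.3813

0.381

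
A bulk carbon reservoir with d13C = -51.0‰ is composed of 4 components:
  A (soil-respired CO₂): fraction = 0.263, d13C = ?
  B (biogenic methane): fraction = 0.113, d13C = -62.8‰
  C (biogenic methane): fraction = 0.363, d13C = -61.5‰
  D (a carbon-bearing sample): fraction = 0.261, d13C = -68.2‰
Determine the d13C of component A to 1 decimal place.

Isotope mass balance: δ_bulk = Σ fᵢ·δᵢ.
-51.0 = 0.263×δ_A + 0.113×(-62.8) + 0.363×(-61.5) + 0.261×(-68.2)
0.263·δ_A = -51.0 − (-47.221) = -3.779
δ_A = -3.779 / 0.263 = -14.37‰

-14.4‰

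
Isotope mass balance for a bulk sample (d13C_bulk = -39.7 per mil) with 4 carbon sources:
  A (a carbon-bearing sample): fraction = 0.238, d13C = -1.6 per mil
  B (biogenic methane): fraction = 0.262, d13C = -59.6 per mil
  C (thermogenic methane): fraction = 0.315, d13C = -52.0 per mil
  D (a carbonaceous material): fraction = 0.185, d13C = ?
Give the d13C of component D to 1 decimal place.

Isotope mass balance: δ_bulk = Σ fᵢ·δᵢ.
-39.7 = 0.238×(-1.6) + 0.262×(-59.6) + 0.315×(-52.0) + 0.185×δ_D
0.185·δ_D = -39.7 − (-32.376) = -7.324
δ_D = -7.324 / 0.185 = -39.59 per mil

-39.6 per mil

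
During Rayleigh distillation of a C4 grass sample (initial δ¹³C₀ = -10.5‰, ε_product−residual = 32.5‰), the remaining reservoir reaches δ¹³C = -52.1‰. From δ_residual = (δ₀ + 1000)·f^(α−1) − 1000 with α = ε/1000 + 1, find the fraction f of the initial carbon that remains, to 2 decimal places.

α − 1 = ε/1000 = 0.0325
(δ_res + 1000)/(δ₀ + 1000) = (-52.1 + 1000)/(-10.5 + 1000) = 947.9/989.5 = 0.957959
f = 0.957959^(1/0.0325) = exp(ln(0.957959)/0.0325) = exp(-0.04295/0.0325)
f = exp(-1.3216) = 0.2667

0.27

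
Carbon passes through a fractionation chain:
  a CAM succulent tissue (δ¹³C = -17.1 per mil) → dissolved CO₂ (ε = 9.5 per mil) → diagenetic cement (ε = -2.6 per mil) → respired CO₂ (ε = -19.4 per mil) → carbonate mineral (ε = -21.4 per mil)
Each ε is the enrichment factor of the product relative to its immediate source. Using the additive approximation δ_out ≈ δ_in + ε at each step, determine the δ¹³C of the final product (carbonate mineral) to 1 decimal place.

step 1: δ ≈ -17.1 + (9.5) = -7.6 per mil
step 2: δ ≈ -7.6 + (-2.6) = -10.2 per mil
step 3: δ ≈ -10.2 + (-19.4) = -29.6 per mil
step 4: δ ≈ -29.6 + (-21.4) = -51.0 per mil

-51.0 per mil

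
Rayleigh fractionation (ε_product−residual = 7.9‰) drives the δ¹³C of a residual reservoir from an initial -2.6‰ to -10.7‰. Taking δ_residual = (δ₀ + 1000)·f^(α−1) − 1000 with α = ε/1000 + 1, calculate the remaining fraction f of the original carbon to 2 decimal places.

0.36

α − 1 = ε/1000 = 0.0079
(δ_res + 1000)/(δ₀ + 1000) = (-10.7 + 1000)/(-2.6 + 1000) = 989.3/997.4 = 0.991879
f = 0.991879^(1/0.0079) = exp(ln(0.991879)/0.0079) = exp(-0.00815/0.0079)
f = exp(-1.0322) = 0.3562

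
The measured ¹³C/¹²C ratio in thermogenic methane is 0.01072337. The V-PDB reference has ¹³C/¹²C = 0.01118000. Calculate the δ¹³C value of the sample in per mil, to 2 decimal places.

δ¹³C = (R_sample / R_standard − 1) × 1000
R_sample / R_standard = 0.01072337 / 0.01118000 = 0.959157
δ¹³C = (0.959157 − 1) × 1000 = -40.843 per mil

-40.84 per mil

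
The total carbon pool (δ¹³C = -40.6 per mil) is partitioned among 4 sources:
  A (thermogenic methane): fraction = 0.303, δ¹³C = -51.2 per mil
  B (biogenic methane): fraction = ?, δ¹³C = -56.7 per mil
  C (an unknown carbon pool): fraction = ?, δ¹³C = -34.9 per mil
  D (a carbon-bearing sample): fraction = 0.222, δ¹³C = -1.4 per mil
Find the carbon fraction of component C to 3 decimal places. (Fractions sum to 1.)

Let f_C and f_B be the unknown fractions; fractions sum to 1 so f_C + f_B = 0.475.
Mass balance: Σ fᵢ·δᵢ = δ_bulk ⇒ f_C·(-34.9) + f_B·(-56.7) = -40.6 − (-15.824) = -24.776
Substitute f_B = 0.475 − f_C:
f_C·(-34.9 − -56.7) = -24.776 − 0.475×(-56.7) = 2.157
f_C = 2.157 / 21.8 = 0.0989

0.099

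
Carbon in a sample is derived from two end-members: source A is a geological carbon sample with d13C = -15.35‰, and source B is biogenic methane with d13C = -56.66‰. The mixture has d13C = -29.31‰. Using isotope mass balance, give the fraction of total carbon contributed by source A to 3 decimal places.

0.662

δ_mix = f_A·δ_A + (1 − f_A)·δ_B  ⇒  f_A = (δ_mix − δ_B)/(δ_A − δ_B)
f_A = (-29.31 − (-56.66)) / (-15.35 − (-56.66))
f_A = 27.35 / 41.31 = 0.6621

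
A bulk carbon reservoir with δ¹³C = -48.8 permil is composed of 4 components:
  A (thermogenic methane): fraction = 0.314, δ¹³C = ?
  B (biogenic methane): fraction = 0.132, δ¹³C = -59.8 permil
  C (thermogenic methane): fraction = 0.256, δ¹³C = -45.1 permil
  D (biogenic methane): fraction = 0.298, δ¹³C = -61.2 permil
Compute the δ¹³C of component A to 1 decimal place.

-35.4 permil

Isotope mass balance: δ_bulk = Σ fᵢ·δᵢ.
-48.8 = 0.314×δ_A + 0.132×(-59.8) + 0.256×(-45.1) + 0.298×(-61.2)
0.314·δ_A = -48.8 − (-37.677) = -11.123
δ_A = -11.123 / 0.314 = -35.42 permil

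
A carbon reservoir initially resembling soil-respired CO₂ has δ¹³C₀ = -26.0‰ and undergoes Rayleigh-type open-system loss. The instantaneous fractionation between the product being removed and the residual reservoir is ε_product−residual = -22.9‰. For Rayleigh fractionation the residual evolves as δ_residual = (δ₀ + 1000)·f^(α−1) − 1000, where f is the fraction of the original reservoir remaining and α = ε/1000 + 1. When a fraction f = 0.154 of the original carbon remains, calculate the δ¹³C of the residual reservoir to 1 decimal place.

16.6‰

Rayleigh residual: δ_res = (δ₀ + 1000)·f^(α−1) − 1000
α = ε/1000 + 1 = 0.97710, so α − 1 = -0.02290
f^(α−1) = 0.154^(-0.02290) = 1.043772
δ_res = (-26.0 + 1000) × 1.043772 − 1000 = 1016.634 − 1000 = 16.63‰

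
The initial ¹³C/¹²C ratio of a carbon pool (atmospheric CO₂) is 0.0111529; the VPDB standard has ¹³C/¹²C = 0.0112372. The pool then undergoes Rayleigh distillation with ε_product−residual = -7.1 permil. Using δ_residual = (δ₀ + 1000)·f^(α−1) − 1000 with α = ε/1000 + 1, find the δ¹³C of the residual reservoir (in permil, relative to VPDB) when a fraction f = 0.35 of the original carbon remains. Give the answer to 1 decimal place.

-0.1 permil

δ₀ = (0.0111529/0.0112372 − 1)×1000 = (0.992498 − 1)×1000 = -7.502 permil
α − 1 = ε/1000 = -0.0071
f^(α−1) = 0.35^(-0.0071) = 1.007482
δ_res = (-7.502 + 1000) × 1.007482 − 1000 = 999.924 − 1000 = -0.08 permil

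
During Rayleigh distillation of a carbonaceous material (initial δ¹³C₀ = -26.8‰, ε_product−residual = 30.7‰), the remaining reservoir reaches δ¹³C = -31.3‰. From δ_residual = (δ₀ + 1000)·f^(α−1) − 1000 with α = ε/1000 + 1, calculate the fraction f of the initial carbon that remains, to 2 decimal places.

0.86

α − 1 = ε/1000 = 0.0307
(δ_res + 1000)/(δ₀ + 1000) = (-31.3 + 1000)/(-26.8 + 1000) = 968.7/973.2 = 0.995376
f = 0.995376^(1/0.0307) = exp(ln(0.995376)/0.0307) = exp(-0.00463/0.0307)
f = exp(-0.1510) = 0.8599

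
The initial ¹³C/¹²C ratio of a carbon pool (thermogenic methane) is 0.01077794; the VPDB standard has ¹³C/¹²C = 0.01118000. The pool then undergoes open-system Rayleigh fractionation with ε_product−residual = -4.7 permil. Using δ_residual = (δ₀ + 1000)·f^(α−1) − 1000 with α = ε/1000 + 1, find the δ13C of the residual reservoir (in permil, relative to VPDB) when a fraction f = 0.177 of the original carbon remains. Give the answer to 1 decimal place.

δ₀ = (0.01077794/0.01118000 − 1)×1000 = (0.964038 − 1)×1000 = -35.962 permil
α − 1 = ε/1000 = -0.0047
f^(α−1) = 0.177^(-0.0047) = 1.008172
δ_res = (-35.962 + 1000) × 1.008172 − 1000 = 971.915 − 1000 = -28.08 permil

-28.1 permil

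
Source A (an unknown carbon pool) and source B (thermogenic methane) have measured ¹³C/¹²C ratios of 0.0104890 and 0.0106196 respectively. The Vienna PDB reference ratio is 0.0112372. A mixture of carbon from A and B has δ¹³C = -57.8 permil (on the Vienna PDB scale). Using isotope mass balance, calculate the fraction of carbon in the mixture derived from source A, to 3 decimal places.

δ_A = (0.0104890/0.0112372 − 1)×1000 = (0.933418 − 1)×1000 = -66.582 permil
δ_B = (0.0106196/0.0112372 − 1)×1000 = (0.945040 − 1)×1000 = -54.960 permil
f_A = (δ_mix − δ_B)/(δ_A − δ_B) = (-57.8 − (-54.960))/(-66.582 − (-54.960))
f_A = -2.840 / -11.622 = 0.2443

0.244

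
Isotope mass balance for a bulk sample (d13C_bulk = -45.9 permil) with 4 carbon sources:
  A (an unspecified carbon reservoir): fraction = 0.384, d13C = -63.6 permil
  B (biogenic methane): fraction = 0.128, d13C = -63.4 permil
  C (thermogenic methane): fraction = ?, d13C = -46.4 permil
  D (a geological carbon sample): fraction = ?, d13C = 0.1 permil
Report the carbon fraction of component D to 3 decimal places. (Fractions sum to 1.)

0.200

Let f_D and f_C be the unknown fractions; fractions sum to 1 so f_D + f_C = 0.488.
Mass balance: Σ fᵢ·δᵢ = δ_bulk ⇒ f_D·(0.1) + f_C·(-46.4) = -45.9 − (-32.538) = -13.362
Substitute f_C = 0.488 − f_D:
f_D·(0.1 − -46.4) = -13.362 − 0.488×(-46.4) = 9.281
f_D = 9.281 / 46.5 = 0.1996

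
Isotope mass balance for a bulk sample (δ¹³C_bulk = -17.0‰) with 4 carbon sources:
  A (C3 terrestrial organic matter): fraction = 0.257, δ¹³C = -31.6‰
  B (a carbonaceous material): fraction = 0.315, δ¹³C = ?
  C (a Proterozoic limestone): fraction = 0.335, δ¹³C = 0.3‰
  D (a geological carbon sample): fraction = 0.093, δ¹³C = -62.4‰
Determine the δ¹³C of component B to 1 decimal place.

Isotope mass balance: δ_bulk = Σ fᵢ·δᵢ.
-17.0 = 0.257×(-31.6) + 0.315×δ_B + 0.335×(0.3) + 0.093×(-62.4)
0.315·δ_B = -17.0 − (-13.824) = -3.176
δ_B = -3.176 / 0.315 = -10.08‰

-10.1‰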